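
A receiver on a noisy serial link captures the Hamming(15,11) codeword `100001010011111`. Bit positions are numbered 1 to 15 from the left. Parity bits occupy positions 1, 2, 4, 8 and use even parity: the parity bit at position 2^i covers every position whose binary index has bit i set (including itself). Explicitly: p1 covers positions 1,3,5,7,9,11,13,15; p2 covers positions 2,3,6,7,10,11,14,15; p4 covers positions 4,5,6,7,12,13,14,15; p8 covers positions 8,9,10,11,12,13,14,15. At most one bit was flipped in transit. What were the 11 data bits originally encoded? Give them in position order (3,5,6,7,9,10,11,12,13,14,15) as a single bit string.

s1: b1⊕b3⊕b5⊕b7⊕b9⊕b11⊕b13⊕b15 = 1⊕0⊕0⊕0⊕0⊕1⊕1⊕1 = 0
s2: b2⊕b3⊕b6⊕b7⊕b10⊕b11⊕b14⊕b15 = 0⊕0⊕1⊕0⊕0⊕1⊕1⊕1 = 0
s4: b4⊕b5⊕b6⊕b7⊕b12⊕b13⊕b14⊕b15 = 0⊕0⊕1⊕0⊕1⊕1⊕1⊕1 = 1
s8: b8⊕b9⊕b10⊕b11⊕b12⊕b13⊕b14⊕b15 = 1⊕0⊕0⊕1⊕1⊕1⊕1⊕1 = 0
Syndrome (s8...s1) = 0100 → position 4.
Flip bit 4: corrected codeword = 100101010011111
Data bits at positions 3,5,6,7,9,10,11,12,13,14,15: 00100011111

00100011111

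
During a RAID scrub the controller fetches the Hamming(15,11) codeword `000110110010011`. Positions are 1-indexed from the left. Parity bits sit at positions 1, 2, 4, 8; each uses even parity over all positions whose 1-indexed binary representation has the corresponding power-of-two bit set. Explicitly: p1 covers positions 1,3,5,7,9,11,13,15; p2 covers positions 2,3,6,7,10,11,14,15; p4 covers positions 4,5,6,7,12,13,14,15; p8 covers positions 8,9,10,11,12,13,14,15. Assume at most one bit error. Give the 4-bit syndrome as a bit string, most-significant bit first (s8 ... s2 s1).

s1: b1⊕b3⊕b5⊕b7⊕b9⊕b11⊕b13⊕b15 = 0⊕0⊕1⊕1⊕0⊕1⊕0⊕1 = 0
s2: b2⊕b3⊕b6⊕b7⊕b10⊕b11⊕b14⊕b15 = 0⊕0⊕0⊕1⊕0⊕1⊕1⊕1 = 0
s4: b4⊕b5⊕b6⊕b7⊕b12⊕b13⊕b14⊕b15 = 1⊕1⊕0⊕1⊕0⊕0⊕1⊕1 = 1
s8: b8⊕b9⊕b10⊕b11⊕b12⊕b13⊕b14⊕b15 = 1⊕0⊕0⊕1⊕0⊕0⊕1⊕1 = 0
Syndrome (s8...s1) = 0100 → position 4.

0100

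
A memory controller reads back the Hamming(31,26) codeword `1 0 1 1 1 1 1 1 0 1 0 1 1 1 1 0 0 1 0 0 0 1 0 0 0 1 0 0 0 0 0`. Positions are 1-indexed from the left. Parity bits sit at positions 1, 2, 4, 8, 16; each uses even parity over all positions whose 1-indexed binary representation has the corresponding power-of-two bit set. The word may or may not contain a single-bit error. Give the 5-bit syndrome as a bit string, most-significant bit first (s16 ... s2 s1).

11110

s1: b1⊕b3⊕b5⊕b7⊕b9⊕b11⊕b13⊕b15⊕b17⊕b19⊕b21⊕b23⊕b25⊕b27⊕b29⊕b31 = 1⊕1⊕1⊕1⊕0⊕0⊕1⊕1⊕0⊕0⊕0⊕0⊕0⊕0⊕0⊕0 = 0
s2: b2⊕b3⊕b6⊕b7⊕b10⊕b11⊕b14⊕b15⊕b18⊕b19⊕b22⊕b23⊕b26⊕b27⊕b30⊕b31 = 0⊕1⊕1⊕1⊕1⊕0⊕1⊕1⊕1⊕0⊕1⊕0⊕1⊕0⊕0⊕0 = 1
s4: b4⊕b5⊕b6⊕b7⊕b12⊕b13⊕b14⊕b15⊕b20⊕b21⊕b22⊕b23⊕b28⊕b29⊕b30⊕b31 = 1⊕1⊕1⊕1⊕1⊕1⊕1⊕1⊕0⊕0⊕1⊕0⊕0⊕0⊕0⊕0 = 1
s8: b8⊕b9⊕b10⊕b11⊕b12⊕b13⊕b14⊕b15⊕b24⊕b25⊕b26⊕b27⊕b28⊕b29⊕b30⊕b31 = 1⊕0⊕1⊕0⊕1⊕1⊕1⊕1⊕0⊕0⊕1⊕0⊕0⊕0⊕0⊕0 = 1
s16: b16⊕b17⊕b18⊕b19⊕b20⊕b21⊕b22⊕b23⊕b24⊕b25⊕b26⊕b27⊕b28⊕b29⊕b30⊕b31 = 0⊕0⊕1⊕0⊕0⊕0⊕1⊕0⊕0⊕0⊕1⊕0⊕0⊕0⊕0⊕0 = 1
Syndrome (s16...s1) = 11110 → position 30.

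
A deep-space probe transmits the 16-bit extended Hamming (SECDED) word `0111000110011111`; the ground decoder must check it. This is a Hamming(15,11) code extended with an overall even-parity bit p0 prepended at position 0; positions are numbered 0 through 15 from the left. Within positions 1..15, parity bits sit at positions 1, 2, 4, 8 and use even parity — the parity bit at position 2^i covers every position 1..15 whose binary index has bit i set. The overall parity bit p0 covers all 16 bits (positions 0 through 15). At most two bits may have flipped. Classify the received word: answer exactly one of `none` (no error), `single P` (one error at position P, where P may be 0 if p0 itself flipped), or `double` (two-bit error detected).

double

s1: b1⊕b3⊕b5⊕b7⊕b9⊕b11⊕b13⊕b15 = 1⊕1⊕0⊕1⊕0⊕1⊕1⊕1 = 0
s2: b2⊕b3⊕b6⊕b7⊕b10⊕b11⊕b14⊕b15 = 1⊕1⊕0⊕1⊕0⊕1⊕1⊕1 = 0
s4: b4⊕b5⊕b6⊕b7⊕b12⊕b13⊕b14⊕b15 = 0⊕0⊕0⊕1⊕1⊕1⊕1⊕1 = 1
s8: b8⊕b9⊕b10⊕b11⊕b12⊕b13⊕b14⊕b15 = 1⊕0⊕0⊕1⊕1⊕1⊕1⊕1 = 0
Syndrome (s8...s1) = 0100 → position 4.
Overall parity (XOR of all 16 bits, including p0): 0⊕1⊕1⊕1⊕0⊕0⊕0⊕1⊕1⊕0⊕0⊕1⊕1⊕1⊕1⊕1 = 0
Overall=0, syndrome position=4 → double-bit error detected (uncorrectable).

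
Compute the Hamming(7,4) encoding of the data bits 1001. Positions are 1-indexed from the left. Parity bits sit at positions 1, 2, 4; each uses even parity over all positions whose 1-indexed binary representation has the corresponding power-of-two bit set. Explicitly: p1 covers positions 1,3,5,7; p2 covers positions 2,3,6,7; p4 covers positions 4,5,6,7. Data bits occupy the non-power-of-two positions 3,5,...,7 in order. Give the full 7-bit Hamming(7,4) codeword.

Place data bits at non-power-of-two positions: b3=1, b5=0, b6=0, b7=1.
p1 = XOR of data positions {3,5,7} = 1⊕0⊕1 = 0
p2 = XOR of data positions {3,6,7} = 1⊕0⊕1 = 0
p4 = XOR of data positions {5,6,7} = 0⊕0⊕1 = 1
Codeword b1..b7 = 0011001

0011001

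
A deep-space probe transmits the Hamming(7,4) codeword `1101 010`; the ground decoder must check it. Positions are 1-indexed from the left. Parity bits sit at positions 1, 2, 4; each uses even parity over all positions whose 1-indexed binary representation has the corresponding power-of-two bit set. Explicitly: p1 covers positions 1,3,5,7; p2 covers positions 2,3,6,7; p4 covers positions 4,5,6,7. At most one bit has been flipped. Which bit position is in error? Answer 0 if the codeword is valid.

1

s1: b1⊕b3⊕b5⊕b7 = 1⊕0⊕0⊕0 = 1
s2: b2⊕b3⊕b6⊕b7 = 1⊕0⊕1⊕0 = 0
s4: b4⊕b5⊕b6⊕b7 = 1⊕0⊕1⊕0 = 0
Syndrome (s4...s1) = 001 → position 1.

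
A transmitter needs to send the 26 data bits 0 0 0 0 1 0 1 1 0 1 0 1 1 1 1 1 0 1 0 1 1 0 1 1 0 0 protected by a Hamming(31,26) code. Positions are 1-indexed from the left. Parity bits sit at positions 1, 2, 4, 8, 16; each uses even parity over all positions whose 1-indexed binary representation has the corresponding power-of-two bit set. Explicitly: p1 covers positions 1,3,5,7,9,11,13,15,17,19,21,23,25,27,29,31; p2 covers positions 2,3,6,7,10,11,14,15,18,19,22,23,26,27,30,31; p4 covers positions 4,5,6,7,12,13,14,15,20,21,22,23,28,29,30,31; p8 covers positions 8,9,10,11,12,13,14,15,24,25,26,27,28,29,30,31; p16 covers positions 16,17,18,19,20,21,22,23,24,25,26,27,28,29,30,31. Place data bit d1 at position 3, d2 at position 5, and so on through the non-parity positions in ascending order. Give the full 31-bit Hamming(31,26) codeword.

0001000010110100111110101101100

Place data bits at non-power-of-two positions: b3=0, b5=0, b6=0, b7=0, b9=1, b10=0, b11=1, b12=1, b13=0, b14=1, b15=0, b17=1, b18=1, b19=1, b20=1, b21=1, b22=0, b23=1, b24=0, b25=1, b26=1, b27=0, b28=1, b29=1, b30=0, b31=0.
p1 = XOR of data positions {3,5,7,9,11,13,15,17,19,21,23,25,27,29,31} = 0⊕0⊕0⊕1⊕1⊕0⊕0⊕1⊕1⊕1⊕1⊕1⊕0⊕1⊕0 = 0
p2 = XOR of data positions {3,6,7,10,11,14,15,18,19,22,23,26,27,30,31} = 0⊕0⊕0⊕0⊕1⊕1⊕0⊕1⊕1⊕0⊕1⊕1⊕0⊕0⊕0 = 0
p4 = XOR of data positions {5,6,7,12,13,14,15,20,21,22,23,28,29,30,31} = 0⊕0⊕0⊕1⊕0⊕1⊕0⊕1⊕1⊕0⊕1⊕1⊕1⊕0⊕0 = 1
p8 = XOR of data positions {9,10,11,12,13,14,15,24,25,26,27,28,29,30,31} = 1⊕0⊕1⊕1⊕0⊕1⊕0⊕0⊕1⊕1⊕0⊕1⊕1⊕0⊕0 = 0
p16 = XOR of data positions {17,18,19,20,21,22,23,24,25,26,27,28,29,30,31} = 1⊕1⊕1⊕1⊕1⊕0⊕1⊕0⊕1⊕1⊕0⊕1⊕1⊕0⊕0 = 0
Codeword b1..b31 = 0001000010110100111110101101100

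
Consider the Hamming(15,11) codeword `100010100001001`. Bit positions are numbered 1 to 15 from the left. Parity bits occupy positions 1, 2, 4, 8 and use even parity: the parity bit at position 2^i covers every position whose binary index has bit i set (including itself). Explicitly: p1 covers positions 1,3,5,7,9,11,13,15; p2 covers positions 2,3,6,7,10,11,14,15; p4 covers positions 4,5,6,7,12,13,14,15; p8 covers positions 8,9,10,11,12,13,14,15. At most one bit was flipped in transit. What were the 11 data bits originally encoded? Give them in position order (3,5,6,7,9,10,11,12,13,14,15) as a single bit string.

01010001001

s1: b1⊕b3⊕b5⊕b7⊕b9⊕b11⊕b13⊕b15 = 1⊕0⊕1⊕1⊕0⊕0⊕0⊕1 = 0
s2: b2⊕b3⊕b6⊕b7⊕b10⊕b11⊕b14⊕b15 = 0⊕0⊕0⊕1⊕0⊕0⊕0⊕1 = 0
s4: b4⊕b5⊕b6⊕b7⊕b12⊕b13⊕b14⊕b15 = 0⊕1⊕0⊕1⊕1⊕0⊕0⊕1 = 0
s8: b8⊕b9⊕b10⊕b11⊕b12⊕b13⊕b14⊕b15 = 0⊕0⊕0⊕0⊕1⊕0⊕0⊕1 = 0
Syndrome (s8...s1) = 0000 → position 0 (no error).
No correction needed.
Data bits at positions 3,5,6,7,9,10,11,12,13,14,15: 01010001001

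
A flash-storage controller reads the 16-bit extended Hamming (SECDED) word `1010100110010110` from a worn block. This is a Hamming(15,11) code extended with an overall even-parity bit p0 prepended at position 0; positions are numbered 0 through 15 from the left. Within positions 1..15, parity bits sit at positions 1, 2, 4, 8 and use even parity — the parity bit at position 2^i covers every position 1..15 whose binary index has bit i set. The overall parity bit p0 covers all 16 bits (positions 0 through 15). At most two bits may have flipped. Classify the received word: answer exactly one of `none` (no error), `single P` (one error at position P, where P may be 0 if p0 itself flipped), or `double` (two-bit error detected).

s1: b1⊕b3⊕b5⊕b7⊕b9⊕b11⊕b13⊕b15 = 0⊕0⊕0⊕1⊕0⊕1⊕1⊕0 = 1
s2: b2⊕b3⊕b6⊕b7⊕b10⊕b11⊕b14⊕b15 = 1⊕0⊕0⊕1⊕0⊕1⊕1⊕0 = 0
s4: b4⊕b5⊕b6⊕b7⊕b12⊕b13⊕b14⊕b15 = 1⊕0⊕0⊕1⊕0⊕1⊕1⊕0 = 0
s8: b8⊕b9⊕b10⊕b11⊕b12⊕b13⊕b14⊕b15 = 1⊕0⊕0⊕1⊕0⊕1⊕1⊕0 = 0
Syndrome (s8...s1) = 0001 → position 1.
Overall parity (XOR of all 16 bits, including p0): 1⊕0⊕1⊕0⊕1⊕0⊕0⊕1⊕1⊕0⊕0⊕1⊕0⊕1⊕1⊕0 = 0
Overall=0, syndrome position=1 → double-bit error detected (uncorrectable).

double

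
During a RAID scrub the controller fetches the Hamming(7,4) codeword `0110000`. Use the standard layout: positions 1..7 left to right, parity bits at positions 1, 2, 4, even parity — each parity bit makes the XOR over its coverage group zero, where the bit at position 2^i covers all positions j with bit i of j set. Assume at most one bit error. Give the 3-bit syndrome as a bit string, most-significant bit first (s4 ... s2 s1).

s1: b1⊕b3⊕b5⊕b7 = 0⊕1⊕0⊕0 = 1
s2: b2⊕b3⊕b6⊕b7 = 1⊕1⊕0⊕0 = 0
s4: b4⊕b5⊕b6⊕b7 = 0⊕0⊕0⊕0 = 0
Syndrome (s4...s1) = 001 → position 1.

001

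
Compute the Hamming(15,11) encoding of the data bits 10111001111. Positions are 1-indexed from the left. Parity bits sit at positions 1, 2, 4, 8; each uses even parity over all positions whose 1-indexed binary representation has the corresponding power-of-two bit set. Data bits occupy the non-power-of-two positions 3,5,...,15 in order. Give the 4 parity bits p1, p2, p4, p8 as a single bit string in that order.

Place data bits at non-power-of-two positions: b3=1, b5=0, b6=1, b7=1, b9=1, b10=0, b11=0, b12=1, b13=1, b14=1, b15=1.
p1 = XOR of data positions {3,5,7,9,11,13,15} = 1⊕0⊕1⊕1⊕0⊕1⊕1 = 1
p2 = XOR of data positions {3,6,7,10,11,14,15} = 1⊕1⊕1⊕0⊕0⊕1⊕1 = 1
p4 = XOR of data positions {5,6,7,12,13,14,15} = 0⊕1⊕1⊕1⊕1⊕1⊕1 = 0
p8 = XOR of data positions {9,10,11,12,13,14,15} = 1⊕0⊕0⊕1⊕1⊕1⊕1 = 1
Parity bits p1,p2,p4,p8 = 1101

1101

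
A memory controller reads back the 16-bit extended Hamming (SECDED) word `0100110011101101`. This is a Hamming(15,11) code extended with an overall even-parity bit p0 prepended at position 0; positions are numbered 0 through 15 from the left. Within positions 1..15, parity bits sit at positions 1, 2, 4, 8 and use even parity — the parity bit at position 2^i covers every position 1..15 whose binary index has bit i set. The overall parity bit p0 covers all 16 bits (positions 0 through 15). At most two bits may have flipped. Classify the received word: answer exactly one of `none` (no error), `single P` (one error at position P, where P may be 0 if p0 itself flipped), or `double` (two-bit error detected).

s1: b1⊕b3⊕b5⊕b7⊕b9⊕b11⊕b13⊕b15 = 1⊕0⊕1⊕0⊕1⊕0⊕1⊕1 = 1
s2: b2⊕b3⊕b6⊕b7⊕b10⊕b11⊕b14⊕b15 = 0⊕0⊕0⊕0⊕1⊕0⊕0⊕1 = 0
s4: b4⊕b5⊕b6⊕b7⊕b12⊕b13⊕b14⊕b15 = 1⊕1⊕0⊕0⊕1⊕1⊕0⊕1 = 1
s8: b8⊕b9⊕b10⊕b11⊕b12⊕b13⊕b14⊕b15 = 1⊕1⊕1⊕0⊕1⊕1⊕0⊕1 = 0
Syndrome (s8...s1) = 0101 → position 5.
Overall parity (XOR of all 16 bits, including p0): 0⊕1⊕0⊕0⊕1⊕1⊕0⊕0⊕1⊕1⊕1⊕0⊕1⊕1⊕0⊕1 = 1
Overall=1, syndrome position=5 → single-bit error at position 5.

single 5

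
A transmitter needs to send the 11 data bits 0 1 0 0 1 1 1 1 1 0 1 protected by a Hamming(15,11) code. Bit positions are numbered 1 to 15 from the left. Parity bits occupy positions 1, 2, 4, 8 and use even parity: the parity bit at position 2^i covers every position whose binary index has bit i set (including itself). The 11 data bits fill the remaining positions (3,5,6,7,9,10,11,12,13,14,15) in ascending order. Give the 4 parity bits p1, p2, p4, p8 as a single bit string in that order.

1100

Place data bits at non-power-of-two positions: b3=0, b5=1, b6=0, b7=0, b9=1, b10=1, b11=1, b12=1, b13=1, b14=0, b15=1.
p1 = XOR of data positions {3,5,7,9,11,13,15} = 0⊕1⊕0⊕1⊕1⊕1⊕1 = 1
p2 = XOR of data positions {3,6,7,10,11,14,15} = 0⊕0⊕0⊕1⊕1⊕0⊕1 = 1
p4 = XOR of data positions {5,6,7,12,13,14,15} = 1⊕0⊕0⊕1⊕1⊕0⊕1 = 0
p8 = XOR of data positions {9,10,11,12,13,14,15} = 1⊕1⊕1⊕1⊕1⊕0⊕1 = 0
Parity bits p1,p2,p4,p8 = 1100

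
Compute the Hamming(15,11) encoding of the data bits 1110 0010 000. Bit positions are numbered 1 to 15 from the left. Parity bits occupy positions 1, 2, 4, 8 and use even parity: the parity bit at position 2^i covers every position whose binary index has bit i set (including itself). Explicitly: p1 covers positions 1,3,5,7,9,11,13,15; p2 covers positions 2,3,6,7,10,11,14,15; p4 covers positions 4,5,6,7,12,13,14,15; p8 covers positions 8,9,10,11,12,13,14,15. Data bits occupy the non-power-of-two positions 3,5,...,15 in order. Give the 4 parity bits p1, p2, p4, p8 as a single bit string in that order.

1101

Place data bits at non-power-of-two positions: b3=1, b5=1, b6=1, b7=0, b9=0, b10=0, b11=1, b12=0, b13=0, b14=0, b15=0.
p1 = XOR of data positions {3,5,7,9,11,13,15} = 1⊕1⊕0⊕0⊕1⊕0⊕0 = 1
p2 = XOR of data positions {3,6,7,10,11,14,15} = 1⊕1⊕0⊕0⊕1⊕0⊕0 = 1
p4 = XOR of data positions {5,6,7,12,13,14,15} = 1⊕1⊕0⊕0⊕0⊕0⊕0 = 0
p8 = XOR of data positions {9,10,11,12,13,14,15} = 0⊕0⊕1⊕0⊕0⊕0⊕0 = 1
Parity bits p1,p2,p4,p8 = 1101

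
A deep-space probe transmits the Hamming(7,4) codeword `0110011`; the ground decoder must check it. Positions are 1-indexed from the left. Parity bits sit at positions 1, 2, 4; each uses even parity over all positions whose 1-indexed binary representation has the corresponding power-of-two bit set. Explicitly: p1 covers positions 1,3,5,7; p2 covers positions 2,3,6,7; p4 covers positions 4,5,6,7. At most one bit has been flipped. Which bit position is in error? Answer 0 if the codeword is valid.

s1: b1⊕b3⊕b5⊕b7 = 0⊕1⊕0⊕1 = 0
s2: b2⊕b3⊕b6⊕b7 = 1⊕1⊕1⊕1 = 0
s4: b4⊕b5⊕b6⊕b7 = 0⊕0⊕1⊕1 = 0
Syndrome (s4...s1) = 000 → position 0 (no error).

0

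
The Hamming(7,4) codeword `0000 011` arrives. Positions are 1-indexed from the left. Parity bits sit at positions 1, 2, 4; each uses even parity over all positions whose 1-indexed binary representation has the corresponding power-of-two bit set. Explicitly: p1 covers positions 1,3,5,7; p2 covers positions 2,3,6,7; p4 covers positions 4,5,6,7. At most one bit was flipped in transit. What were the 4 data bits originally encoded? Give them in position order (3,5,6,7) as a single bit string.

s1: b1⊕b3⊕b5⊕b7 = 0⊕0⊕0⊕1 = 1
s2: b2⊕b3⊕b6⊕b7 = 0⊕0⊕1⊕1 = 0
s4: b4⊕b5⊕b6⊕b7 = 0⊕0⊕1⊕1 = 0
Syndrome (s4...s1) = 001 → position 1.
Flip bit 1: corrected codeword = 1000011
Data bits at positions 3,5,6,7: 0011

0011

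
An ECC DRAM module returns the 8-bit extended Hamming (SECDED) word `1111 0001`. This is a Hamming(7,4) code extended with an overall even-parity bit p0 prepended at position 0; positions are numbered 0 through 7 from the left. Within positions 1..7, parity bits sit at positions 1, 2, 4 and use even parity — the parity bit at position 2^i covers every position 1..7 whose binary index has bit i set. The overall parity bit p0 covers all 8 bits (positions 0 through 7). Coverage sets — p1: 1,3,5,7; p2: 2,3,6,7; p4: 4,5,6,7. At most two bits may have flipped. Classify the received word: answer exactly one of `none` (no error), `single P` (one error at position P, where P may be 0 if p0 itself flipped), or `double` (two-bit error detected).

single 7

s1: b1⊕b3⊕b5⊕b7 = 1⊕1⊕0⊕1 = 1
s2: b2⊕b3⊕b6⊕b7 = 1⊕1⊕0⊕1 = 1
s4: b4⊕b5⊕b6⊕b7 = 0⊕0⊕0⊕1 = 1
Syndrome (s4...s1) = 111 → position 7.
Overall parity (XOR of all 8 bits, including p0): 1⊕1⊕1⊕1⊕0⊕0⊕0⊕1 = 1
Overall=1, syndrome position=7 → single-bit error at position 7.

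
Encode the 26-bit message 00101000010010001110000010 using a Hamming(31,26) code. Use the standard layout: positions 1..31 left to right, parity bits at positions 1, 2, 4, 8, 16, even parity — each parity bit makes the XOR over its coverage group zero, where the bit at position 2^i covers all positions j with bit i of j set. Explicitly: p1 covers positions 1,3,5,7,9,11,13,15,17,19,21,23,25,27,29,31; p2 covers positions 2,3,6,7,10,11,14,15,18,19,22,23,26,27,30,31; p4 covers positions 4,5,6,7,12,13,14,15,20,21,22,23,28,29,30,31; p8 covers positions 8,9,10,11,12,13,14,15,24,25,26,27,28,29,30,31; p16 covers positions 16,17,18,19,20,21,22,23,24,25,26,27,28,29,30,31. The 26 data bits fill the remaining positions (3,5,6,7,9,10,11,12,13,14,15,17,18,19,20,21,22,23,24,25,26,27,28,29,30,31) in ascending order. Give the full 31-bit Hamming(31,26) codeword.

Place data bits at non-power-of-two positions: b3=0, b5=0, b6=1, b7=0, b9=1, b10=0, b11=0, b12=0, b13=0, b14=1, b15=0, b17=0, b18=1, b19=0, b20=0, b21=0, b22=1, b23=1, b24=1, b25=0, b26=0, b27=0, b28=0, b29=0, b30=1, b31=0.
p1 = XOR of data positions {3,5,7,9,11,13,15,17,19,21,23,25,27,29,31} = 0⊕0⊕0⊕1⊕0⊕0⊕0⊕0⊕0⊕0⊕1⊕0⊕0⊕0⊕0 = 0
p2 = XOR of data positions {3,6,7,10,11,14,15,18,19,22,23,26,27,30,31} = 0⊕1⊕0⊕0⊕0⊕1⊕0⊕1⊕0⊕1⊕1⊕0⊕0⊕1⊕0 = 0
p4 = XOR of data positions {5,6,7,12,13,14,15,20,21,22,23,28,29,30,31} = 0⊕1⊕0⊕0⊕0⊕1⊕0⊕0⊕0⊕1⊕1⊕0⊕0⊕1⊕0 = 1
p8 = XOR of data positions {9,10,11,12,13,14,15,24,25,26,27,28,29,30,31} = 1⊕0⊕0⊕0⊕0⊕1⊕0⊕1⊕0⊕0⊕0⊕0⊕0⊕1⊕0 = 0
p16 = XOR of data positions {17,18,19,20,21,22,23,24,25,26,27,28,29,30,31} = 0⊕1⊕0⊕0⊕0⊕1⊕1⊕1⊕0⊕0⊕0⊕0⊕0⊕1⊕0 = 1
Codeword b1..b31 = 0001010010000101010001110000010

0001010010000101010001110000010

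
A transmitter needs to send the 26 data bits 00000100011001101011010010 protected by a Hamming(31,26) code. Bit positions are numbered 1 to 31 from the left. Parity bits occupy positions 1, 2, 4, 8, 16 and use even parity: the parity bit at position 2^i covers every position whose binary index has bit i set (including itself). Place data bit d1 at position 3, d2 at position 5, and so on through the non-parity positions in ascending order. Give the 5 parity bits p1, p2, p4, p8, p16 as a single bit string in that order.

Place data bits at non-power-of-two positions: b3=0, b5=0, b6=0, b7=0, b9=0, b10=1, b11=0, b12=0, b13=0, b14=1, b15=1, b17=0, b18=0, b19=1, b20=1, b21=0, b22=1, b23=0, b24=1, b25=1, b26=0, b27=1, b28=0, b29=0, b30=1, b31=0.
p1 = XOR of data positions {3,5,7,9,11,13,15,17,19,21,23,25,27,29,31} = 0⊕0⊕0⊕0⊕0⊕0⊕1⊕0⊕1⊕0⊕0⊕1⊕1⊕0⊕0 = 0
p2 = XOR of data positions {3,6,7,10,11,14,15,18,19,22,23,26,27,30,31} = 0⊕0⊕0⊕1⊕0⊕1⊕1⊕0⊕1⊕1⊕0⊕0⊕1⊕1⊕0 = 1
p4 = XOR of data positions {5,6,7,12,13,14,15,20,21,22,23,28,29,30,31} = 0⊕0⊕0⊕0⊕0⊕1⊕1⊕1⊕0⊕1⊕0⊕0⊕0⊕1⊕0 = 1
p8 = XOR of data positions {9,10,11,12,13,14,15,24,25,26,27,28,29,30,31} = 0⊕1⊕0⊕0⊕0⊕1⊕1⊕1⊕1⊕0⊕1⊕0⊕0⊕1⊕0 = 1
p16 = XOR of data positions {17,18,19,20,21,22,23,24,25,26,27,28,29,30,31} = 0⊕0⊕1⊕1⊕0⊕1⊕0⊕1⊕1⊕0⊕1⊕0⊕0⊕1⊕0 = 1
Parity bits p1,p2,p4,p8,p16 = 01111

01111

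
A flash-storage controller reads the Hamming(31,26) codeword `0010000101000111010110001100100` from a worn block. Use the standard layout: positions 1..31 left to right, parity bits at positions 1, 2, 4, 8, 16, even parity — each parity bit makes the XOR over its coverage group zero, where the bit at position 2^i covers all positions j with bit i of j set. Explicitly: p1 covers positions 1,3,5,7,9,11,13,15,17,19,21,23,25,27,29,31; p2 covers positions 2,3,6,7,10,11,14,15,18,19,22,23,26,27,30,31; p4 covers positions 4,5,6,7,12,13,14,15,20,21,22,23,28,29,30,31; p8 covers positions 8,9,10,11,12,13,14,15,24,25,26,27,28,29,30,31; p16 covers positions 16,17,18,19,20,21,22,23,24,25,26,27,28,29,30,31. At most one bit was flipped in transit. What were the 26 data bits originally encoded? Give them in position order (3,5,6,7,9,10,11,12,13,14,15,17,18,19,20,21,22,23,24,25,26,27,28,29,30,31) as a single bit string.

10000100011010110001100000

s1: b1⊕b3⊕b5⊕b7⊕b9⊕b11⊕b13⊕b15⊕b17⊕b19⊕b21⊕b23⊕b25⊕b27⊕b29⊕b31 = 0⊕1⊕0⊕0⊕0⊕0⊕0⊕1⊕0⊕0⊕1⊕0⊕1⊕0⊕1⊕0 = 1
s2: b2⊕b3⊕b6⊕b7⊕b10⊕b11⊕b14⊕b15⊕b18⊕b19⊕b22⊕b23⊕b26⊕b27⊕b30⊕b31 = 0⊕1⊕0⊕0⊕1⊕0⊕1⊕1⊕1⊕0⊕0⊕0⊕1⊕0⊕0⊕0 = 0
s4: b4⊕b5⊕b6⊕b7⊕b12⊕b13⊕b14⊕b15⊕b20⊕b21⊕b22⊕b23⊕b28⊕b29⊕b30⊕b31 = 0⊕0⊕0⊕0⊕0⊕0⊕1⊕1⊕1⊕1⊕0⊕0⊕0⊕1⊕0⊕0 = 1
s8: b8⊕b9⊕b10⊕b11⊕b12⊕b13⊕b14⊕b15⊕b24⊕b25⊕b26⊕b27⊕b28⊕b29⊕b30⊕b31 = 1⊕0⊕1⊕0⊕0⊕0⊕1⊕1⊕0⊕1⊕1⊕0⊕0⊕1⊕0⊕0 = 1
s16: b16⊕b17⊕b18⊕b19⊕b20⊕b21⊕b22⊕b23⊕b24⊕b25⊕b26⊕b27⊕b28⊕b29⊕b30⊕b31 = 1⊕0⊕1⊕0⊕1⊕1⊕0⊕0⊕0⊕1⊕1⊕0⊕0⊕1⊕0⊕0 = 1
Syndrome (s16...s1) = 11101 → position 29.
Flip bit 29: corrected codeword = 0010000101000111010110001100000
Data bits at positions 3,5,6,7,9,10,11,12,13,14,15,17,18,19,20,21,22,23,24,25,26,27,28,29,30,31: 10000100011010110001100000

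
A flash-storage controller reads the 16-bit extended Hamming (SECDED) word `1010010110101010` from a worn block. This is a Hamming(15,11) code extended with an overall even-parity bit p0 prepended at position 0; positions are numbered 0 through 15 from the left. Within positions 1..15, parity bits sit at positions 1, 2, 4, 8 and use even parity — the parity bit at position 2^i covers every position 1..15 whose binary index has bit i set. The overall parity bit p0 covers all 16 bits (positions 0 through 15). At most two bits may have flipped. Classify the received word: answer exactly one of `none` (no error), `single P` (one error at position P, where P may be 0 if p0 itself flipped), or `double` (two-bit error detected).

s1: b1⊕b3⊕b5⊕b7⊕b9⊕b11⊕b13⊕b15 = 0⊕0⊕1⊕1⊕0⊕0⊕0⊕0 = 0
s2: b2⊕b3⊕b6⊕b7⊕b10⊕b11⊕b14⊕b15 = 1⊕0⊕0⊕1⊕1⊕0⊕1⊕0 = 0
s4: b4⊕b5⊕b6⊕b7⊕b12⊕b13⊕b14⊕b15 = 0⊕1⊕0⊕1⊕1⊕0⊕1⊕0 = 0
s8: b8⊕b9⊕b10⊕b11⊕b12⊕b13⊕b14⊕b15 = 1⊕0⊕1⊕0⊕1⊕0⊕1⊕0 = 0
Syndrome (s8...s1) = 0000 → position 0 (no error).
Overall parity (XOR of all 16 bits, including p0): 1⊕0⊕1⊕0⊕0⊕1⊕0⊕1⊕1⊕0⊕1⊕0⊕1⊕0⊕1⊕0 = 0
Overall=0, syndrome position=0 → no error.

none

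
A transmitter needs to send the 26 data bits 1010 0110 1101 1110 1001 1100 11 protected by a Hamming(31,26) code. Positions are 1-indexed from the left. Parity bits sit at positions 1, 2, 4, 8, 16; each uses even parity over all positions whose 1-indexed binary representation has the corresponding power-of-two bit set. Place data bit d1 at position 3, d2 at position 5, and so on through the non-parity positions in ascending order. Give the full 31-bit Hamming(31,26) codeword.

Place data bits at non-power-of-two positions: b3=1, b5=0, b6=1, b7=0, b9=0, b10=1, b11=1, b12=0, b13=1, b14=1, b15=0, b17=1, b18=1, b19=1, b20=1, b21=0, b22=1, b23=0, b24=0, b25=1, b26=1, b27=1, b28=0, b29=0, b30=1, b31=1.
p1 = XOR of data positions {3,5,7,9,11,13,15,17,19,21,23,25,27,29,31} = 1⊕0⊕0⊕0⊕1⊕1⊕0⊕1⊕1⊕0⊕0⊕1⊕1⊕0⊕1 = 0
p2 = XOR of data positions {3,6,7,10,11,14,15,18,19,22,23,26,27,30,31} = 1⊕1⊕0⊕1⊕1⊕1⊕0⊕1⊕1⊕1⊕0⊕1⊕1⊕1⊕1 = 0
p4 = XOR of data positions {5,6,7,12,13,14,15,20,21,22,23,28,29,30,31} = 0⊕1⊕0⊕0⊕1⊕1⊕0⊕1⊕0⊕1⊕0⊕0⊕0⊕1⊕1 = 1
p8 = XOR of data positions {9,10,11,12,13,14,15,24,25,26,27,28,29,30,31} = 0⊕1⊕1⊕0⊕1⊕1⊕0⊕0⊕1⊕1⊕1⊕0⊕0⊕1⊕1 = 1
p16 = XOR of data positions {17,18,19,20,21,22,23,24,25,26,27,28,29,30,31} = 1⊕1⊕1⊕1⊕0⊕1⊕0⊕0⊕1⊕1⊕1⊕0⊕0⊕1⊕1 = 0
Codeword b1..b31 = 0011010101101100111101001110011

0011010101101100111101001110011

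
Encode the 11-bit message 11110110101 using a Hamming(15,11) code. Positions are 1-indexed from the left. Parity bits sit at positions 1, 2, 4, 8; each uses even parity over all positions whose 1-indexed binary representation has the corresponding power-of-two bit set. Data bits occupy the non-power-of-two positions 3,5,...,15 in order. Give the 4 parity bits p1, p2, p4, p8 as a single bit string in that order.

Place data bits at non-power-of-two positions: b3=1, b5=1, b6=1, b7=1, b9=0, b10=1, b11=1, b12=0, b13=1, b14=0, b15=1.
p1 = XOR of data positions {3,5,7,9,11,13,15} = 1⊕1⊕1⊕0⊕1⊕1⊕1 = 0
p2 = XOR of data positions {3,6,7,10,11,14,15} = 1⊕1⊕1⊕1⊕1⊕0⊕1 = 0
p4 = XOR of data positions {5,6,7,12,13,14,15} = 1⊕1⊕1⊕0⊕1⊕0⊕1 = 1
p8 = XOR of data positions {9,10,11,12,13,14,15} = 0⊕1⊕1⊕0⊕1⊕0⊕1 = 0
Parity bits p1,p2,p4,p8 = 0010

0010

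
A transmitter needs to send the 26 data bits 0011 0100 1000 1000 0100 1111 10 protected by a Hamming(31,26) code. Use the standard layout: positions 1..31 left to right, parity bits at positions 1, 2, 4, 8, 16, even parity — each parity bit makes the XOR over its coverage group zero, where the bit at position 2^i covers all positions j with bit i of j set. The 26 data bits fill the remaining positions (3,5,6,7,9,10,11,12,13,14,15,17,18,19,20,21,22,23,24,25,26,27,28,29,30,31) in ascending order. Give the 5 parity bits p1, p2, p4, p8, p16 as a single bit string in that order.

10111

Place data bits at non-power-of-two positions: b3=0, b5=0, b6=1, b7=1, b9=0, b10=1, b11=0, b12=0, b13=1, b14=0, b15=0, b17=0, b18=1, b19=0, b20=0, b21=0, b22=0, b23=1, b24=0, b25=0, b26=1, b27=1, b28=1, b29=1, b30=1, b31=0.
p1 = XOR of data positions {3,5,7,9,11,13,15,17,19,21,23,25,27,29,31} = 0⊕0⊕1⊕0⊕0⊕1⊕0⊕0⊕0⊕0⊕1⊕0⊕1⊕1⊕0 = 1
p2 = XOR of data positions {3,6,7,10,11,14,15,18,19,22,23,26,27,30,31} = 0⊕1⊕1⊕1⊕0⊕0⊕0⊕1⊕0⊕0⊕1⊕1⊕1⊕1⊕0 = 0
p4 = XOR of data positions {5,6,7,12,13,14,15,20,21,22,23,28,29,30,31} = 0⊕1⊕1⊕0⊕1⊕0⊕0⊕0⊕0⊕0⊕1⊕1⊕1⊕1⊕0 = 1
p8 = XOR of data positions {9,10,11,12,13,14,15,24,25,26,27,28,29,30,31} = 0⊕1⊕0⊕0⊕1⊕0⊕0⊕0⊕0⊕1⊕1⊕1⊕1⊕1⊕0 = 1
p16 = XOR of data positions {17,18,19,20,21,22,23,24,25,26,27,28,29,30,31} = 0⊕1⊕0⊕0⊕0⊕0⊕1⊕0⊕0⊕1⊕1⊕1⊕1⊕1⊕0 = 1
Parity bits p1,p2,p4,p8,p16 = 10111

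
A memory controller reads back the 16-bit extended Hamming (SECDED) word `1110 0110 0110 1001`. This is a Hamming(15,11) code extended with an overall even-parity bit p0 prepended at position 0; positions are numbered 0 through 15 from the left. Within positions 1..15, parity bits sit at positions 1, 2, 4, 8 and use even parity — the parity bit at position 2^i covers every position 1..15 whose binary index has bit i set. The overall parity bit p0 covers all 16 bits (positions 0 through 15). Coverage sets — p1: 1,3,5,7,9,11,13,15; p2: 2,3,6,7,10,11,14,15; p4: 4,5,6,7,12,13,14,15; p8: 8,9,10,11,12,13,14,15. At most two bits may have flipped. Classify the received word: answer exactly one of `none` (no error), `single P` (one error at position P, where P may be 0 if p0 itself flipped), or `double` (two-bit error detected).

s1: b1⊕b3⊕b5⊕b7⊕b9⊕b11⊕b13⊕b15 = 1⊕0⊕1⊕0⊕1⊕0⊕0⊕1 = 0
s2: b2⊕b3⊕b6⊕b7⊕b10⊕b11⊕b14⊕b15 = 1⊕0⊕1⊕0⊕1⊕0⊕0⊕1 = 0
s4: b4⊕b5⊕b6⊕b7⊕b12⊕b13⊕b14⊕b15 = 0⊕1⊕1⊕0⊕1⊕0⊕0⊕1 = 0
s8: b8⊕b9⊕b10⊕b11⊕b12⊕b13⊕b14⊕b15 = 0⊕1⊕1⊕0⊕1⊕0⊕0⊕1 = 0
Syndrome (s8...s1) = 0000 → position 0 (no error).
Overall parity (XOR of all 16 bits, including p0): 1⊕1⊕1⊕0⊕0⊕1⊕1⊕0⊕0⊕1⊕1⊕0⊕1⊕0⊕0⊕1 = 1
Overall=1, syndrome position=0 → single-bit error at position 0.

single 0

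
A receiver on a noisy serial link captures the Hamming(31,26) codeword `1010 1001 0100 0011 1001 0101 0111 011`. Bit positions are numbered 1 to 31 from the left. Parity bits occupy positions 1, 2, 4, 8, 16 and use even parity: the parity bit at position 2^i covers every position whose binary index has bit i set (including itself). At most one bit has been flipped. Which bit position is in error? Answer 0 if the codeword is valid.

s1: b1⊕b3⊕b5⊕b7⊕b9⊕b11⊕b13⊕b15⊕b17⊕b19⊕b21⊕b23⊕b25⊕b27⊕b29⊕b31 = 1⊕1⊕1⊕0⊕0⊕0⊕0⊕1⊕1⊕0⊕0⊕0⊕0⊕1⊕0⊕1 = 1
s2: b2⊕b3⊕b6⊕b7⊕b10⊕b11⊕b14⊕b15⊕b18⊕b19⊕b22⊕b23⊕b26⊕b27⊕b30⊕b31 = 0⊕1⊕0⊕0⊕1⊕0⊕0⊕1⊕0⊕0⊕1⊕0⊕1⊕1⊕1⊕1 = 0
s4: b4⊕b5⊕b6⊕b7⊕b12⊕b13⊕b14⊕b15⊕b20⊕b21⊕b22⊕b23⊕b28⊕b29⊕b30⊕b31 = 0⊕1⊕0⊕0⊕0⊕0⊕0⊕1⊕1⊕0⊕1⊕0⊕1⊕0⊕1⊕1 = 1
s8: b8⊕b9⊕b10⊕b11⊕b12⊕b13⊕b14⊕b15⊕b24⊕b25⊕b26⊕b27⊕b28⊕b29⊕b30⊕b31 = 1⊕0⊕1⊕0⊕0⊕0⊕0⊕1⊕1⊕0⊕1⊕1⊕1⊕0⊕1⊕1 = 1
s16: b16⊕b17⊕b18⊕b19⊕b20⊕b21⊕b22⊕b23⊕b24⊕b25⊕b26⊕b27⊕b28⊕b29⊕b30⊕b31 = 1⊕1⊕0⊕0⊕1⊕0⊕1⊕0⊕1⊕0⊕1⊕1⊕1⊕0⊕1⊕1 = 0
Syndrome (s16...s1) = 01101 → position 13.

13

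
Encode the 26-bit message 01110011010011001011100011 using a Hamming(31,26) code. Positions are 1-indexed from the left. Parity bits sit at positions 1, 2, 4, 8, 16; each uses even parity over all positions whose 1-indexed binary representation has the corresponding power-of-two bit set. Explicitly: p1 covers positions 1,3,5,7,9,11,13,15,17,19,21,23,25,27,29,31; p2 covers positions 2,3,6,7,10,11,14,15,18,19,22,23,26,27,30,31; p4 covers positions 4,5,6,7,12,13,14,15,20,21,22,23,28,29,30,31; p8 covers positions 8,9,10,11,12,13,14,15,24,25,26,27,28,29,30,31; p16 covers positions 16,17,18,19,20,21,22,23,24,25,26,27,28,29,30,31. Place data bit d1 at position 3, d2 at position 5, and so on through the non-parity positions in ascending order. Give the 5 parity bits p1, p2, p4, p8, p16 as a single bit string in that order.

Place data bits at non-power-of-two positions: b3=0, b5=1, b6=1, b7=1, b9=0, b10=0, b11=1, b12=1, b13=0, b14=1, b15=0, b17=0, b18=1, b19=1, b20=0, b21=0, b22=1, b23=0, b24=1, b25=1, b26=1, b27=0, b28=0, b29=0, b30=1, b31=1.
p1 = XOR of data positions {3,5,7,9,11,13,15,17,19,21,23,25,27,29,31} = 0⊕1⊕1⊕0⊕1⊕0⊕0⊕0⊕1⊕0⊕0⊕1⊕0⊕0⊕1 = 0
p2 = XOR of data positions {3,6,7,10,11,14,15,18,19,22,23,26,27,30,31} = 0⊕1⊕1⊕0⊕1⊕1⊕0⊕1⊕1⊕1⊕0⊕1⊕0⊕1⊕1 = 0
p4 = XOR of data positions {5,6,7,12,13,14,15,20,21,22,23,28,29,30,31} = 1⊕1⊕1⊕1⊕0⊕1⊕0⊕0⊕0⊕1⊕0⊕0⊕0⊕1⊕1 = 0
p8 = XOR of data positions {9,10,11,12,13,14,15,24,25,26,27,28,29,30,31} = 0⊕0⊕1⊕1⊕0⊕1⊕0⊕1⊕1⊕1⊕0⊕0⊕0⊕1⊕1 = 0
p16 = XOR of data positions {17,18,19,20,21,22,23,24,25,26,27,28,29,30,31} = 0⊕1⊕1⊕0⊕0⊕1⊕0⊕1⊕1⊕1⊕0⊕0⊕0⊕1⊕1 = 0
Parity bits p1,p2,p4,p8,p16 = 00000

00000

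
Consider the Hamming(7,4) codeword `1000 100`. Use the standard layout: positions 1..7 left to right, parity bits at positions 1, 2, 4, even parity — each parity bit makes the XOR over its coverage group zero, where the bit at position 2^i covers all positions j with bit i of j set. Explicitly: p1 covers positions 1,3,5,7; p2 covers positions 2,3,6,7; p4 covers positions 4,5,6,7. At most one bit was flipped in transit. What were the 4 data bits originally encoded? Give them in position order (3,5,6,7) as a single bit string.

s1: b1⊕b3⊕b5⊕b7 = 1⊕0⊕1⊕0 = 0
s2: b2⊕b3⊕b6⊕b7 = 0⊕0⊕0⊕0 = 0
s4: b4⊕b5⊕b6⊕b7 = 0⊕1⊕0⊕0 = 1
Syndrome (s4...s1) = 100 → position 4.
Flip bit 4: corrected codeword = 1001100
Data bits at positions 3,5,6,7: 0100

0100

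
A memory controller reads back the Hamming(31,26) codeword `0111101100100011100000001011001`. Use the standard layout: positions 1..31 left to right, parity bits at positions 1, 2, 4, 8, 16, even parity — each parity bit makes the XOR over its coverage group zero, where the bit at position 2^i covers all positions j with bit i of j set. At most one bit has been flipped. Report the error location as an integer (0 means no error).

s1: b1⊕b3⊕b5⊕b7⊕b9⊕b11⊕b13⊕b15⊕b17⊕b19⊕b21⊕b23⊕b25⊕b27⊕b29⊕b31 = 0⊕1⊕1⊕1⊕0⊕1⊕0⊕1⊕1⊕0⊕0⊕0⊕1⊕1⊕0⊕1 = 1
s2: b2⊕b3⊕b6⊕b7⊕b10⊕b11⊕b14⊕b15⊕b18⊕b19⊕b22⊕b23⊕b26⊕b27⊕b30⊕b31 = 1⊕1⊕0⊕1⊕0⊕1⊕0⊕1⊕0⊕0⊕0⊕0⊕0⊕1⊕0⊕1 = 1
s4: b4⊕b5⊕b6⊕b7⊕b12⊕b13⊕b14⊕b15⊕b20⊕b21⊕b22⊕b23⊕b28⊕b29⊕b30⊕b31 = 1⊕1⊕0⊕1⊕0⊕0⊕0⊕1⊕0⊕0⊕0⊕0⊕1⊕0⊕0⊕1 = 0
s8: b8⊕b9⊕b10⊕b11⊕b12⊕b13⊕b14⊕b15⊕b24⊕b25⊕b26⊕b27⊕b28⊕b29⊕b30⊕b31 = 1⊕0⊕0⊕1⊕0⊕0⊕0⊕1⊕0⊕1⊕0⊕1⊕1⊕0⊕0⊕1 = 1
s16: b16⊕b17⊕b18⊕b19⊕b20⊕b21⊕b22⊕b23⊕b24⊕b25⊕b26⊕b27⊕b28⊕b29⊕b30⊕b31 = 1⊕1⊕0⊕0⊕0⊕0⊕0⊕0⊕0⊕1⊕0⊕1⊕1⊕0⊕0⊕1 = 0
Syndrome (s16...s1) = 01011 → position 11.

11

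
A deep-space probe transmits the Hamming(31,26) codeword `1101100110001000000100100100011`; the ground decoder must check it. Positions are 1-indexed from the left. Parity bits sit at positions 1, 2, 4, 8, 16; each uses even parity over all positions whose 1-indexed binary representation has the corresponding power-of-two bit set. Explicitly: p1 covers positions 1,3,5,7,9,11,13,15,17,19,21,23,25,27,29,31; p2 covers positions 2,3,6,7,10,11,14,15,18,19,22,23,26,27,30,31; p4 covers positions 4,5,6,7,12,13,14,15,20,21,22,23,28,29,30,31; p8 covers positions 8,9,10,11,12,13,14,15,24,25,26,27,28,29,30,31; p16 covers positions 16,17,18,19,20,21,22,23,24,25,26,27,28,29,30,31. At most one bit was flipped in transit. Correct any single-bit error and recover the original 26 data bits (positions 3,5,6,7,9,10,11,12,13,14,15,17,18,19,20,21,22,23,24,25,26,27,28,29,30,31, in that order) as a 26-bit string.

01001000100000101100100011

s1: b1⊕b3⊕b5⊕b7⊕b9⊕b11⊕b13⊕b15⊕b17⊕b19⊕b21⊕b23⊕b25⊕b27⊕b29⊕b31 = 1⊕0⊕1⊕0⊕1⊕0⊕1⊕0⊕0⊕0⊕0⊕1⊕0⊕0⊕0⊕1 = 0
s2: b2⊕b3⊕b6⊕b7⊕b10⊕b11⊕b14⊕b15⊕b18⊕b19⊕b22⊕b23⊕b26⊕b27⊕b30⊕b31 = 1⊕0⊕0⊕0⊕0⊕0⊕0⊕0⊕0⊕0⊕0⊕1⊕1⊕0⊕1⊕1 = 1
s4: b4⊕b5⊕b6⊕b7⊕b12⊕b13⊕b14⊕b15⊕b20⊕b21⊕b22⊕b23⊕b28⊕b29⊕b30⊕b31 = 1⊕1⊕0⊕0⊕0⊕1⊕0⊕0⊕1⊕0⊕0⊕1⊕0⊕0⊕1⊕1 = 1
s8: b8⊕b9⊕b10⊕b11⊕b12⊕b13⊕b14⊕b15⊕b24⊕b25⊕b26⊕b27⊕b28⊕b29⊕b30⊕b31 = 1⊕1⊕0⊕0⊕0⊕1⊕0⊕0⊕0⊕0⊕1⊕0⊕0⊕0⊕1⊕1 = 0
s16: b16⊕b17⊕b18⊕b19⊕b20⊕b21⊕b22⊕b23⊕b24⊕b25⊕b26⊕b27⊕b28⊕b29⊕b30⊕b31 = 0⊕0⊕0⊕0⊕1⊕0⊕0⊕1⊕0⊕0⊕1⊕0⊕0⊕0⊕1⊕1 = 1
Syndrome (s16...s1) = 10110 → position 22.
Flip bit 22: corrected codeword = 1101100110001000000101100100011
Data bits at positions 3,5,6,7,9,10,11,12,13,14,15,17,18,19,20,21,22,23,24,25,26,27,28,29,30,31: 01001000100000101100100011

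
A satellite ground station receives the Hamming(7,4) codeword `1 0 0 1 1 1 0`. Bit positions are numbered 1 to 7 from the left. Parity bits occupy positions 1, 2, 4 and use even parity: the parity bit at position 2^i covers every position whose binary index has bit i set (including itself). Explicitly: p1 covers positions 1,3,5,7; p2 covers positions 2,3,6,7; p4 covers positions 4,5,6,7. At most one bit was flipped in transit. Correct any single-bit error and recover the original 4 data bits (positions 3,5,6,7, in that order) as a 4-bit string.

s1: b1⊕b3⊕b5⊕b7 = 1⊕0⊕1⊕0 = 0
s2: b2⊕b3⊕b6⊕b7 = 0⊕0⊕1⊕0 = 1
s4: b4⊕b5⊕b6⊕b7 = 1⊕1⊕1⊕0 = 1
Syndrome (s4...s1) = 110 → position 6.
Flip bit 6: corrected codeword = 1001100
Data bits at positions 3,5,6,7: 0100

0100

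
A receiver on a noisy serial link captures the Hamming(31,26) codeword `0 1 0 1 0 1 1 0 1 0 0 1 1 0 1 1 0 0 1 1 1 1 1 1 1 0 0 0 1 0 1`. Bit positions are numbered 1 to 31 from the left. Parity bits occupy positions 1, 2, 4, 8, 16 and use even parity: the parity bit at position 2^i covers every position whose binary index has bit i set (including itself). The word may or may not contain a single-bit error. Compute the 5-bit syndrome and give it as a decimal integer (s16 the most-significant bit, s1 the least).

s1: b1⊕b3⊕b5⊕b7⊕b9⊕b11⊕b13⊕b15⊕b17⊕b19⊕b21⊕b23⊕b25⊕b27⊕b29⊕b31 = 0⊕0⊕0⊕1⊕1⊕0⊕1⊕1⊕0⊕1⊕1⊕1⊕1⊕0⊕1⊕1 = 0
s2: b2⊕b3⊕b6⊕b7⊕b10⊕b11⊕b14⊕b15⊕b18⊕b19⊕b22⊕b23⊕b26⊕b27⊕b30⊕b31 = 1⊕0⊕1⊕1⊕0⊕0⊕0⊕1⊕0⊕1⊕1⊕1⊕0⊕0⊕0⊕1 = 0
s4: b4⊕b5⊕b6⊕b7⊕b12⊕b13⊕b14⊕b15⊕b20⊕b21⊕b22⊕b23⊕b28⊕b29⊕b30⊕b31 = 1⊕0⊕1⊕1⊕1⊕1⊕0⊕1⊕1⊕1⊕1⊕1⊕0⊕1⊕0⊕1 = 0
s8: b8⊕b9⊕b10⊕b11⊕b12⊕b13⊕b14⊕b15⊕b24⊕b25⊕b26⊕b27⊕b28⊕b29⊕b30⊕b31 = 0⊕1⊕0⊕0⊕1⊕1⊕0⊕1⊕1⊕1⊕0⊕0⊕0⊕1⊕0⊕1 = 0
s16: b16⊕b17⊕b18⊕b19⊕b20⊕b21⊕b22⊕b23⊕b24⊕b25⊕b26⊕b27⊕b28⊕b29⊕b30⊕b31 = 1⊕0⊕0⊕1⊕1⊕1⊕1⊕1⊕1⊕1⊕0⊕0⊕0⊕1⊕0⊕1 = 0
Syndrome (s16...s1) = 00000 → position 0 (no error).

0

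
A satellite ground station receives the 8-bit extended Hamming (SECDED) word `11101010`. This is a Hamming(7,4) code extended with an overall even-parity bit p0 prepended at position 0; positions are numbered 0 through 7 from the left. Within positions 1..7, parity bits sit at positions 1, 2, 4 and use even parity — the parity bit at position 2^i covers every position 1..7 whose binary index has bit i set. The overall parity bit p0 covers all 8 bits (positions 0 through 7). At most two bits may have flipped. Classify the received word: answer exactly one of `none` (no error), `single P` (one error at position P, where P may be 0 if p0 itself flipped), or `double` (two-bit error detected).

single 1

s1: b1⊕b3⊕b5⊕b7 = 1⊕0⊕0⊕0 = 1
s2: b2⊕b3⊕b6⊕b7 = 1⊕0⊕1⊕0 = 0
s4: b4⊕b5⊕b6⊕b7 = 1⊕0⊕1⊕0 = 0
Syndrome (s4...s1) = 001 → position 1.
Overall parity (XOR of all 8 bits, including p0): 1⊕1⊕1⊕0⊕1⊕0⊕1⊕0 = 1
Overall=1, syndrome position=1 → single-bit error at position 1.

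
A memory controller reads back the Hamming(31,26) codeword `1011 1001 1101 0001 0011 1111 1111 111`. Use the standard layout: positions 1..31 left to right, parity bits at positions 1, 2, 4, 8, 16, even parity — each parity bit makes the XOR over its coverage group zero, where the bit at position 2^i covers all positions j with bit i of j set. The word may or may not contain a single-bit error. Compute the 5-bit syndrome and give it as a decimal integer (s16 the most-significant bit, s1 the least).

s1: b1⊕b3⊕b5⊕b7⊕b9⊕b11⊕b13⊕b15⊕b17⊕b19⊕b21⊕b23⊕b25⊕b27⊕b29⊕b31 = 1⊕1⊕1⊕0⊕1⊕0⊕0⊕0⊕0⊕1⊕1⊕1⊕1⊕1⊕1⊕1 = 1
s2: b2⊕b3⊕b6⊕b7⊕b10⊕b11⊕b14⊕b15⊕b18⊕b19⊕b22⊕b23⊕b26⊕b27⊕b30⊕b31 = 0⊕1⊕0⊕0⊕1⊕0⊕0⊕0⊕0⊕1⊕1⊕1⊕1⊕1⊕1⊕1 = 1
s4: b4⊕b5⊕b6⊕b7⊕b12⊕b13⊕b14⊕b15⊕b20⊕b21⊕b22⊕b23⊕b28⊕b29⊕b30⊕b31 = 1⊕1⊕0⊕0⊕1⊕0⊕0⊕0⊕1⊕1⊕1⊕1⊕1⊕1⊕1⊕1 = 1
s8: b8⊕b9⊕b10⊕b11⊕b12⊕b13⊕b14⊕b15⊕b24⊕b25⊕b26⊕b27⊕b28⊕b29⊕b30⊕b31 = 1⊕1⊕1⊕0⊕1⊕0⊕0⊕0⊕1⊕1⊕1⊕1⊕1⊕1⊕1⊕1 = 0
s16: b16⊕b17⊕b18⊕b19⊕b20⊕b21⊕b22⊕b23⊕b24⊕b25⊕b26⊕b27⊕b28⊕b29⊕b30⊕b31 = 1⊕0⊕0⊕1⊕1⊕1⊕1⊕1⊕1⊕1⊕1⊕1⊕1⊕1⊕1⊕1 = 0
Syndrome (s16...s1) = 00111 → position 7.

7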